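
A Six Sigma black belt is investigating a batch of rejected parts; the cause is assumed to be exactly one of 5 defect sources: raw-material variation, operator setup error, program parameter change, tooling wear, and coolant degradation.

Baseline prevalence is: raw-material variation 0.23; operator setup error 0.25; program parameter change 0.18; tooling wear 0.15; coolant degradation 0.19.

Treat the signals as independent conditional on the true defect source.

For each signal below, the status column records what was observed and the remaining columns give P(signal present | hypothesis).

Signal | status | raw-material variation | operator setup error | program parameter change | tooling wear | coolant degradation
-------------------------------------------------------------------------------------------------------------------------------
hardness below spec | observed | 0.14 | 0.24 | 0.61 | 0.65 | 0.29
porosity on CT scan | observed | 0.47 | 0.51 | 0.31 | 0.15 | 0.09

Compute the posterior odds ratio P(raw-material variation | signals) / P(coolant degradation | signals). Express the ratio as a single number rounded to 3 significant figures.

3.05

The normalizing constant cancels in an odds ratio, so compute prior × likelihood for the two hypotheses only:
  raw-material variation: 0.23 × 0.14 × 0.47 = 0.015134
  coolant degradation: 0.19 × 0.29 × 0.09 = 0.004959
Odds(raw-material variation : coolant degradation) = 0.015134 / 0.004959 ≈ 3.05.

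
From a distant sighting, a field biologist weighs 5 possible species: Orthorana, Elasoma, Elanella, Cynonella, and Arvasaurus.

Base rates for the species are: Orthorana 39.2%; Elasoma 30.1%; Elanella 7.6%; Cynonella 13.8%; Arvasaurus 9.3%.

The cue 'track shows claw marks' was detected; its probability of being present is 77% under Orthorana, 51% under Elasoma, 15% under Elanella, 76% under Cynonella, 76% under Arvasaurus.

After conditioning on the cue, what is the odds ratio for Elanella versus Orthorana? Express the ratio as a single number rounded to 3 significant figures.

Unnormalized posterior weight (prior times the cue likelihood) for each of the two hypotheses:
  Elanella: 0.076 × 0.15 = 0.0114
  Orthorana: 0.392 × 0.77 = 0.30184
Posterior odds = 0.0114 / 0.30184 ≈ 0.0378.

0.0378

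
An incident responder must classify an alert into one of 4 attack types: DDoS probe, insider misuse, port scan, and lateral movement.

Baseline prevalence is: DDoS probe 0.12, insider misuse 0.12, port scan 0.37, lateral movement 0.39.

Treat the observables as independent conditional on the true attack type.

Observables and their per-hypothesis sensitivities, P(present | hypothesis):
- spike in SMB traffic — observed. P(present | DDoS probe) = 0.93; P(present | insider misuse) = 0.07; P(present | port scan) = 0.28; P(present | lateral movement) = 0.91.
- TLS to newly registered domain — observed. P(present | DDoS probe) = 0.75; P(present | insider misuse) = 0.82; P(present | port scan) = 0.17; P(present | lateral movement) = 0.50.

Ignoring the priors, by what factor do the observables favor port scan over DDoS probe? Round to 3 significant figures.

0.0682

Joint likelihood of the observable pattern under each hypothesis:
  port scan: 0.28 × 0.17 = 0.0476
  DDoS probe: 0.93 × 0.75 = 0.6975
Bayes factor = 0.0476 / 0.6975 ≈ 0.0682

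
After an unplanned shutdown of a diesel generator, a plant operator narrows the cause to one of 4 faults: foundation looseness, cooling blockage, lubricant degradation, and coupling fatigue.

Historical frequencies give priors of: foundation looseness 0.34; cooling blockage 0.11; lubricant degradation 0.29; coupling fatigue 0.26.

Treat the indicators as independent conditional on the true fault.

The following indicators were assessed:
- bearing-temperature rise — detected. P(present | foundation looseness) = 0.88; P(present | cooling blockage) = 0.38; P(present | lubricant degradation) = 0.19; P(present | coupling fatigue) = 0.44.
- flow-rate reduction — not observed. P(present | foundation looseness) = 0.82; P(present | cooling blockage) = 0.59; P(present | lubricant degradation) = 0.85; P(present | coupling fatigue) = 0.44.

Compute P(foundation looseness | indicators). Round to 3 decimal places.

For each hypothesis, the unnormalized posterior weight is prior × product of the indicator likelihoods (using 1 − P(present | H) for each absent indicator):
  foundation looseness: 0.34 × 0.88 × (1 − 0.82) = 0.053856
  cooling blockage: 0.11 × 0.38 × (1 − 0.59) = 0.017138
  lubricant degradation: 0.29 × 0.19 × (1 − 0.85) = 0.008265
  coupling fatigue: 0.26 × 0.44 × (1 − 0.44) = 0.064064
Normalizing constant Z = 0.053856 + 0.017138 + 0.008265 + 0.064064 = 0.14332.
P(foundation looseness | evidence) = 0.053856 / 0.14332 ≈ 0.376.

0.376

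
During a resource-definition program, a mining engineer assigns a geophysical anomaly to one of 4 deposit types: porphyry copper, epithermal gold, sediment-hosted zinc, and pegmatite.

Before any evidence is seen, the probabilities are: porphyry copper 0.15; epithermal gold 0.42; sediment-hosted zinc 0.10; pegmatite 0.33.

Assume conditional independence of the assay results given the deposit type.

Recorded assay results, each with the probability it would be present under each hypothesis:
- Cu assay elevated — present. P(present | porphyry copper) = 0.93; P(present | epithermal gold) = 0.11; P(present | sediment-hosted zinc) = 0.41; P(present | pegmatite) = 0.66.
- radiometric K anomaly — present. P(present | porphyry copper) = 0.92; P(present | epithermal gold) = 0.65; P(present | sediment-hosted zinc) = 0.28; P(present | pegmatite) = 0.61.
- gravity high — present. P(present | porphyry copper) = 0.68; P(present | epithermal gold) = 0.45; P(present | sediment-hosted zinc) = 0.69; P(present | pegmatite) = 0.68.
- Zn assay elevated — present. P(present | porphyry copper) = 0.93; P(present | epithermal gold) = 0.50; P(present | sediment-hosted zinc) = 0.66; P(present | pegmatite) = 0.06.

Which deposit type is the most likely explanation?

For each hypothesis, the unnormalized posterior weight is prior × product of the assay result likelihoods:
  porphyry copper: 0.15 × 0.93 × 0.92 × 0.68 × 0.93 = 0.081162
  epithermal gold: 0.42 × 0.11 × 0.65 × 0.45 × 0.50 = 0.0067568
  sediment-hosted zinc: 0.10 × 0.41 × 0.28 × 0.69 × 0.66 = 0.005228
  pegmatite: 0.33 × 0.66 × 0.61 × 0.68 × 0.06 = 0.0054206
Marginal likelihood of the evidence = 0.098568.
P(porphyry copper | evidence) ≈ 0.081162 / 0.098568 ≈ 0.823
P(epithermal gold | evidence) ≈ 0.0067568 / 0.098568 ≈ 0.069
P(sediment-hosted zinc | evidence) ≈ 0.005228 / 0.098568 ≈ 0.053
P(pegmatite | evidence) ≈ 0.0054206 / 0.098568 ≈ 0.055
The largest is 0.823, so porphyry copper is most probable.

porphyry copper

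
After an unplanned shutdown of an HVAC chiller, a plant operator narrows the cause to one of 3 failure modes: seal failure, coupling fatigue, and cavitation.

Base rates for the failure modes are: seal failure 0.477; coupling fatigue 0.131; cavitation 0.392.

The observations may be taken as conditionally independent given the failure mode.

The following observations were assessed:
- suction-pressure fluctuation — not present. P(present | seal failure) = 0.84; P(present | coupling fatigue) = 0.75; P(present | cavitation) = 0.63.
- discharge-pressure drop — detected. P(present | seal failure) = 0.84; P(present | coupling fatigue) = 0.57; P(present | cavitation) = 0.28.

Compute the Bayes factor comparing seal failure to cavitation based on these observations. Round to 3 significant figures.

1.30

Joint likelihood of the evidence pattern under each hypothesis (using 1 − P(present | H) for each absent observation):
  seal failure: (1 − 0.84) × 0.84 = 0.1344
  cavitation: (1 − 0.63) × 0.28 = 0.1036
Bayes factor = 0.1344 / 0.1036 ≈ 1.30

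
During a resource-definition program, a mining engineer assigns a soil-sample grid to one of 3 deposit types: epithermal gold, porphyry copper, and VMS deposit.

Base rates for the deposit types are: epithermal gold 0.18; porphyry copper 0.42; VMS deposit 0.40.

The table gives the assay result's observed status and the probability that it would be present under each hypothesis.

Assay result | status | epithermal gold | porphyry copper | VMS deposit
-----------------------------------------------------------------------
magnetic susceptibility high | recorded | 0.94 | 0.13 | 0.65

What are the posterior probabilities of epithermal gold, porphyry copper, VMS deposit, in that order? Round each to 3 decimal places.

0.350, 0.113, 0.537

By Bayes' rule, the unnormalized weight for each hypothesis is prior × likelihood:
  epithermal gold: 0.18 × 0.94 = 0.1692
  porphyry copper: 0.42 × 0.13 = 0.0546
  VMS deposit: 0.40 × 0.65 = 0.26
The unnormalized weights sum to 0.4838.
P(epithermal gold | evidence) = 0.1692 / 0.4838 ≈ 0.350
P(porphyry copper | evidence) = 0.0546 / 0.4838 ≈ 0.113
P(VMS deposit | evidence) = 0.26 / 0.4838 ≈ 0.537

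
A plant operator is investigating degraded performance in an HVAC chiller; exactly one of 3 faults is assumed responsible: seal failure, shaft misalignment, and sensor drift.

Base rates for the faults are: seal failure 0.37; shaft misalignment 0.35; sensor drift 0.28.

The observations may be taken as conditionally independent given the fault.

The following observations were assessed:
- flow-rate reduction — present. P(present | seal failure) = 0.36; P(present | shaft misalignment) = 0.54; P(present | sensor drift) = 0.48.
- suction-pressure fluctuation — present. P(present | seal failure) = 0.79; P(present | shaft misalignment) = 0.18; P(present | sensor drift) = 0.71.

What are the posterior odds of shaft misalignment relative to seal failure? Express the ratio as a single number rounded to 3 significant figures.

Posterior odds equal prior odds times the likelihood ratio; only the two competing hypotheses matter.
  shaft misalignment: 0.35 × 0.54 × 0.18 = 0.03402
  seal failure: 0.37 × 0.36 × 0.79 = 0.10523
Odds(shaft misalignment : seal failure) = 0.03402 / 0.10523 ≈ 0.323.

0.323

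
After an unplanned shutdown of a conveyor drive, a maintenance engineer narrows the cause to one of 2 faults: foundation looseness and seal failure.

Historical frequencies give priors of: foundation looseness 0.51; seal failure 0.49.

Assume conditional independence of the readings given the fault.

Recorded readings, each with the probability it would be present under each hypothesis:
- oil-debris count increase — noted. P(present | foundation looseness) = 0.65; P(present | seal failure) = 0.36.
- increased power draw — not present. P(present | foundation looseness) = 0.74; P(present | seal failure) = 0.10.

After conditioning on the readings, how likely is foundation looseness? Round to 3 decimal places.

0.352

By Bayes' rule with conditional independence, the unnormalized weight for each hypothesis is prior × ∏ likelihoods (using 1 − P(present | H) for each absent reading):
  foundation looseness: 0.51 × 0.65 × (1 − 0.74) = 0.08619
  seal failure: 0.49 × 0.36 × (1 − 0.10) = 0.15876
Marginal likelihood of the evidence = 0.24495.
P(foundation looseness | evidence) = 0.08619 / 0.24495 ≈ 0.352.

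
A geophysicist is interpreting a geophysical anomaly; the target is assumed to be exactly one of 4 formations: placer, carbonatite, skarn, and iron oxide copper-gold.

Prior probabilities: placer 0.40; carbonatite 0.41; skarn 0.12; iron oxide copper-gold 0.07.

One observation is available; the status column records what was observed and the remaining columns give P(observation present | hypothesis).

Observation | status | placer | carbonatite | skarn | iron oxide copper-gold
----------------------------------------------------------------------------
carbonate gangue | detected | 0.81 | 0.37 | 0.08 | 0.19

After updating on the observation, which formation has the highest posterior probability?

For each hypothesis, the unnormalized posterior weight is prior × likelihood:
  placer: 0.40 × 0.81 = 0.324
  carbonatite: 0.41 × 0.37 = 0.1517
  skarn: 0.12 × 0.08 = 0.0096
  iron oxide copper-gold: 0.07 × 0.19 = 0.0133
Normalizing constant Z = 0.324 + 0.1517 + 0.0096 + 0.0133 = 0.4986.
P(placer | evidence) ≈ 0.324 / 0.4986 ≈ 0.650
P(carbonatite | evidence) ≈ 0.1517 / 0.4986 ≈ 0.304
P(skarn | evidence) ≈ 0.0096 / 0.4986 ≈ 0.019
P(iron oxide copper-gold | evidence) ≈ 0.0133 / 0.4986 ≈ 0.027
The largest is 0.650, so placer is most probable.

placer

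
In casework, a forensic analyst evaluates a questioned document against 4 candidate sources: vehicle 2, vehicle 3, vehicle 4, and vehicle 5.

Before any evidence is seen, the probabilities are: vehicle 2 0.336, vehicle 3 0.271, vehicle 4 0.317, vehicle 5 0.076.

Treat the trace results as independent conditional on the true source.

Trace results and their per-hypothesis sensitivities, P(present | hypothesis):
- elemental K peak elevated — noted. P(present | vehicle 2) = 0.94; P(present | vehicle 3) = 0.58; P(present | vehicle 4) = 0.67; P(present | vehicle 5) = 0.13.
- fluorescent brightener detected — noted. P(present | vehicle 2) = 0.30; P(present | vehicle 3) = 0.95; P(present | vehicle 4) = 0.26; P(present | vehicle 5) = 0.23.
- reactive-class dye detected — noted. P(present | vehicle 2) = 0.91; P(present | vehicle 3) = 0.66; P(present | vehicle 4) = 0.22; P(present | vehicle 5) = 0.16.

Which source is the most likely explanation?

For each hypothesis, the unnormalized posterior weight is prior × product of the trace result likelihoods:
  vehicle 2: 0.336 × 0.94 × 0.30 × 0.91 = 0.086224
  vehicle 3: 0.271 × 0.58 × 0.95 × 0.66 = 0.098552
  vehicle 4: 0.317 × 0.67 × 0.26 × 0.22 = 0.012149
  vehicle 5: 0.076 × 0.13 × 0.23 × 0.16 = 0.00036358
Normalizing constant Z = 0.086224 + 0.098552 + 0.012149 + 0.00036358 = 0.19729.
P(vehicle 2 | evidence) ≈ 0.086224 / 0.19729 ≈ 0.437
P(vehicle 3 | evidence) ≈ 0.098552 / 0.19729 ≈ 0.500
P(vehicle 4 | evidence) ≈ 0.012149 / 0.19729 ≈ 0.062
P(vehicle 5 | evidence) ≈ 0.00036358 / 0.19729 ≈ 0.002
The largest is 0.500, so vehicle 3 is most probable.

vehicle 3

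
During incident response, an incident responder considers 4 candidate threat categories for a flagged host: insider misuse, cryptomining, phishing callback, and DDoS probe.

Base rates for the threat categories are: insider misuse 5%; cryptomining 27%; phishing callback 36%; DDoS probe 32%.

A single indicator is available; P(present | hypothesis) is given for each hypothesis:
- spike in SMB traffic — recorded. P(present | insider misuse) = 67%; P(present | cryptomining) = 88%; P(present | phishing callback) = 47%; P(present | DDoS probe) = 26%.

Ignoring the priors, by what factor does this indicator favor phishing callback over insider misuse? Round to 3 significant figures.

0.701

The Bayes factor is the ratio of the two likelihoods.
  phishing callback: 0.47
  insider misuse: 0.67
Bayes factor = 0.47 / 0.67 ≈ 0.701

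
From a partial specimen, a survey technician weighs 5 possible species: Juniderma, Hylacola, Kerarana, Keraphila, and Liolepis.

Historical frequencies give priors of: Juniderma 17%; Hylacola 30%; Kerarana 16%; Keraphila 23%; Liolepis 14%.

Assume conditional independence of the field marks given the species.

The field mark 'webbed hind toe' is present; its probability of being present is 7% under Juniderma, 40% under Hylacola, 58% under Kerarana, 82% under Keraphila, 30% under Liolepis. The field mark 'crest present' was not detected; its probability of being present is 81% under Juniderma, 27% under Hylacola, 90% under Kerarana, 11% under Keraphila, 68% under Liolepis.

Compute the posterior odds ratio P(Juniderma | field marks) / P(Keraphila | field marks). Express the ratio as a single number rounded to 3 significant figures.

The normalizing constant cancels in an odds ratio, so compute prior × likelihood for the two hypotheses only (using 1 − P(present | H) for each absent field mark):
  Juniderma: 0.17 × 0.07 × (1 − 0.81) = 0.002261
  Keraphila: 0.23 × 0.82 × (1 − 0.11) = 0.16785
Posterior odds = 0.002261 / 0.16785 ≈ 0.0135.

0.0135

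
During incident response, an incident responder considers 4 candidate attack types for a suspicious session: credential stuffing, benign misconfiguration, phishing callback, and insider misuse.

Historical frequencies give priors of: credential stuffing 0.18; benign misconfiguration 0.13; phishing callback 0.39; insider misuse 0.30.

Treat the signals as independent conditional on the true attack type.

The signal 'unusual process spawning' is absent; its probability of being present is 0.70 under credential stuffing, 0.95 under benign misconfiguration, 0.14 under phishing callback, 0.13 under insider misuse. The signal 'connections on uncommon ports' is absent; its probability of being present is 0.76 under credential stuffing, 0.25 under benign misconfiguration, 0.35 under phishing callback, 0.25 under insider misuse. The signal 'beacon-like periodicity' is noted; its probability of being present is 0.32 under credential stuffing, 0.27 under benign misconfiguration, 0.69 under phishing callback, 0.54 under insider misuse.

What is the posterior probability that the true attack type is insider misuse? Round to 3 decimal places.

Multiply each prior by the joint likelihood of the signal pattern (using 1 − P(present | H) for each absent signal):
  credential stuffing: 0.18 × (1 − 0.70) × (1 − 0.76) × 0.32 = 0.0041472
  benign misconfiguration: 0.13 × (1 − 0.95) × (1 − 0.25) × 0.27 = 0.0013163
  phishing callback: 0.39 × (1 − 0.14) × (1 − 0.35) × 0.69 = 0.15043
  insider misuse: 0.30 × (1 − 0.13) × (1 − 0.25) × 0.54 = 0.10571
Normalizing constant Z = 0.0041472 + 0.0013163 + 0.15043 + 0.10571 = 0.2616.
P(insider misuse | evidence) = 0.10571 / 0.2616 ≈ 0.404.

0.404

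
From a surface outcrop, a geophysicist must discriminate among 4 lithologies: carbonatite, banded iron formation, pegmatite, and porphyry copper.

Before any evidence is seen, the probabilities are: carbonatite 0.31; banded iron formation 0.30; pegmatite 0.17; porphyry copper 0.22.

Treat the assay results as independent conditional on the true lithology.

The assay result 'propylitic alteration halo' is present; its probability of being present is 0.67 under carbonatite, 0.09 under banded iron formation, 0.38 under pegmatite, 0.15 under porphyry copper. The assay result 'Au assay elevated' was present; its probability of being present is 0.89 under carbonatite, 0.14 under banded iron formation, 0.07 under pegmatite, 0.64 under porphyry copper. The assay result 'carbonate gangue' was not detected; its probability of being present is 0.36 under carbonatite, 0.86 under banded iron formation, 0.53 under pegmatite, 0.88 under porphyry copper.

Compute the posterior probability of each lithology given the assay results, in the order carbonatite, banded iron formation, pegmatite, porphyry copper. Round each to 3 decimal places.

For each hypothesis, the unnormalized posterior weight is prior × product of the assay result likelihoods (using 1 − P(present | H) for each absent assay result):
  carbonatite: 0.31 × 0.67 × 0.89 × (1 − 0.36) = 0.11831
  banded iron formation: 0.30 × 0.09 × 0.14 × (1 − 0.86) = 0.0005292
  pegmatite: 0.17 × 0.38 × 0.07 × (1 − 0.53) = 0.0021253
  porphyry copper: 0.22 × 0.15 × 0.64 × (1 − 0.88) = 0.0025344
Marginal likelihood of the evidence = 0.12349.
P(carbonatite | evidence) = 0.11831 / 0.12349 ≈ 0.958
P(banded iron formation | evidence) = 0.0005292 / 0.12349 ≈ 0.004
P(pegmatite | evidence) = 0.0021253 / 0.12349 ≈ 0.017
P(porphyry copper | evidence) = 0.0025344 / 0.12349 ≈ 0.021

0.958, 0.004, 0.017, 0.021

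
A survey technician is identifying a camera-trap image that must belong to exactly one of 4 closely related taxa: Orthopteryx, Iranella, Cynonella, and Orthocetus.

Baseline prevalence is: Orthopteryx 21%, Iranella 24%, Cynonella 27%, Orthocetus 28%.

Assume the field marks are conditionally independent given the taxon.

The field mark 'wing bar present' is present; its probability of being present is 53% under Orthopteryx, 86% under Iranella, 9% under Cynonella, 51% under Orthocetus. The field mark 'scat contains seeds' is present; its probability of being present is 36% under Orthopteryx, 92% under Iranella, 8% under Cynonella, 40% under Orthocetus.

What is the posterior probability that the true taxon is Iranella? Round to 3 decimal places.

For each hypothesis, the unnormalized posterior weight is prior × product of the field mark likelihoods:
  Orthopteryx: 0.21 × 0.53 × 0.36 = 0.040068
  Iranella: 0.24 × 0.86 × 0.92 = 0.18989
  Cynonella: 0.27 × 0.09 × 0.08 = 0.001944
  Orthocetus: 0.28 × 0.51 × 0.40 = 0.05712
Marginal likelihood of the evidence = 0.28902.
P(Iranella | evidence) = 0.18989 / 0.28902 ≈ 0.657.

0.657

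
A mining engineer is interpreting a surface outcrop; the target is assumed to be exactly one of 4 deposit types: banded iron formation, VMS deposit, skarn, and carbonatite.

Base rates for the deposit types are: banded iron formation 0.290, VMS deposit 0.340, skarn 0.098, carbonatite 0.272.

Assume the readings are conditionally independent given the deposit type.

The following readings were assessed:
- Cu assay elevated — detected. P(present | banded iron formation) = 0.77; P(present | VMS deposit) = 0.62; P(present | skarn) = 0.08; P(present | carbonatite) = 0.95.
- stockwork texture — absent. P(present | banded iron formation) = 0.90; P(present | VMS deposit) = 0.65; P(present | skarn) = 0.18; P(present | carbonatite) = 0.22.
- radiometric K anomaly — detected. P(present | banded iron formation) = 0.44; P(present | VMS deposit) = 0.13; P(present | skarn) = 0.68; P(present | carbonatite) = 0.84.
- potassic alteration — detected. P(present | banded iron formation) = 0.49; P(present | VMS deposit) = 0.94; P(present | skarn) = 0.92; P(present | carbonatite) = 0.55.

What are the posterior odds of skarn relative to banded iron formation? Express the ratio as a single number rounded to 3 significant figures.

Unnormalized posterior weight (prior times the reading likelihoods) for each of the two hypotheses (using 1 − P(present | H) for each absent reading):
  skarn: 0.098 × 0.08 × (1 − 0.18) × 0.68 × 0.92 = 0.0040219
  banded iron formation: 0.290 × 0.77 × (1 − 0.90) × 0.44 × 0.49 = 0.0048143
Odds(skarn : banded iron formation) = 0.0040219 / 0.0048143 ≈ 0.835.

0.835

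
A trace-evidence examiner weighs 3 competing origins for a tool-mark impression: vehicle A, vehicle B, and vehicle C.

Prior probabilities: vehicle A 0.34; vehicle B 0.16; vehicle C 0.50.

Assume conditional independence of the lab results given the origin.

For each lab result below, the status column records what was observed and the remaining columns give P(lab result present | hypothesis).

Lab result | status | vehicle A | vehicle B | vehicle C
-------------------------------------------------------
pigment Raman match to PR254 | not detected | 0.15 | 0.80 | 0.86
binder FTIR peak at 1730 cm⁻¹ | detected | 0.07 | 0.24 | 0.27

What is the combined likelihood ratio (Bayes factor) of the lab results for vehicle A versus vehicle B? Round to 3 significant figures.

1.24

Take the product of per-lab result likelihoods under each hypothesis (using 1 − P(present | H) for each absent lab result), then divide.
  vehicle A: (1 − 0.15) × 0.07 = 0.0595
  vehicle B: (1 − 0.80) × 0.24 = 0.048
Bayes factor = 0.0595 / 0.048 ≈ 1.24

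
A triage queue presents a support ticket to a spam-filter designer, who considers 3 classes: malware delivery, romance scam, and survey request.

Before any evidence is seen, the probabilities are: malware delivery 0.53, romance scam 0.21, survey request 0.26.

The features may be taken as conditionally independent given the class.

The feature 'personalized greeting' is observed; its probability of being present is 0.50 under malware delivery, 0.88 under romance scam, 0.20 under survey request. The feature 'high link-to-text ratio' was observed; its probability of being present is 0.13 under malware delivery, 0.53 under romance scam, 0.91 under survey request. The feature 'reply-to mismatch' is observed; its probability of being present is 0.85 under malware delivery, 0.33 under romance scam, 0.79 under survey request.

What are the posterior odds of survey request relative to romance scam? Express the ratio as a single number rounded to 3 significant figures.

The normalizing constant cancels in an odds ratio, so compute prior × likelihood for the two hypotheses only:
  survey request: 0.26 × 0.20 × 0.91 × 0.79 = 0.037383
  romance scam: 0.21 × 0.88 × 0.53 × 0.33 = 0.032322
Odds(survey request : romance scam) = 0.037383 / 0.032322 ≈ 1.16.

1.16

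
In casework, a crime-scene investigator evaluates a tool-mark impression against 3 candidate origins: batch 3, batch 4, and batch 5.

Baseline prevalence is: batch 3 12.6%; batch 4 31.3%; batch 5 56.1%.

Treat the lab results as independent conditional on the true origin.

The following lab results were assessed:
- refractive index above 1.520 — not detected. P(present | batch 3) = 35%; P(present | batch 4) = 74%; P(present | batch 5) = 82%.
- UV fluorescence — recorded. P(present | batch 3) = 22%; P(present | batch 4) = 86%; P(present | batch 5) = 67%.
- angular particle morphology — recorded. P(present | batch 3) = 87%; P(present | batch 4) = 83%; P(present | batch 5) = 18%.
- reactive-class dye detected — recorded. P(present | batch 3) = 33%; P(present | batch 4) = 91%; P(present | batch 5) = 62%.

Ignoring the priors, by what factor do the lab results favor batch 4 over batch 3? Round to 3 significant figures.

Joint likelihood of the lab result pattern under each hypothesis (using 1 − P(present | H) for each absent lab result):
  batch 4: (1 − 0.74) × 0.86 × 0.83 × 0.91 = 0.16889
  batch 3: (1 − 0.35) × 0.22 × 0.87 × 0.33 = 0.041055
Bayes factor = 0.16889 / 0.041055 ≈ 4.11

4.11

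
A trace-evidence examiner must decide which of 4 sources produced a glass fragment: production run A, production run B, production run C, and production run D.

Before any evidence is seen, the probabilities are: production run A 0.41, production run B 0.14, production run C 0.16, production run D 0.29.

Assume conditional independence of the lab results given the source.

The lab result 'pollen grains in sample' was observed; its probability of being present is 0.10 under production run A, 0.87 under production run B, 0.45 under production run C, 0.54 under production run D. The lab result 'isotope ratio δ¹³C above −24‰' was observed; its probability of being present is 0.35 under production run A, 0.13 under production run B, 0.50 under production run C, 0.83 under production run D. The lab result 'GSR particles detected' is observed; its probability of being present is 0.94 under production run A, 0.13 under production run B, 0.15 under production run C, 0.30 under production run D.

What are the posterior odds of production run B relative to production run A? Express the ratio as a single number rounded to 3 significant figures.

0.153

Unnormalized posterior weight (prior times the lab result likelihoods) for each of the two hypotheses:
  production run B: 0.14 × 0.87 × 0.13 × 0.13 = 0.0020584
  production run A: 0.41 × 0.10 × 0.35 × 0.94 = 0.013489
Posterior odds = 0.0020584 / 0.013489 ≈ 0.153.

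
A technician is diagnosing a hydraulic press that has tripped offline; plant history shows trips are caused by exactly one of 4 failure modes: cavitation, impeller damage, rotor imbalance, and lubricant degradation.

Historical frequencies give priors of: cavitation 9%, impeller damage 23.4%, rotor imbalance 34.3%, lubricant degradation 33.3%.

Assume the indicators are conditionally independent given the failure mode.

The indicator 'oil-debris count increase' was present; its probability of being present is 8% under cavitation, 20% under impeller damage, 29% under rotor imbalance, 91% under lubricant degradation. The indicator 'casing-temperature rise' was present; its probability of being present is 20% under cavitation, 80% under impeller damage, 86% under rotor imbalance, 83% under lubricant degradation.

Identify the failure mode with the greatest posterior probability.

Multiply each prior by the joint likelihood of the indicator pattern:
  cavitation: 0.090 × 0.08 × 0.20 = 0.00144
  impeller damage: 0.234 × 0.20 × 0.80 = 0.03744
  rotor imbalance: 0.343 × 0.29 × 0.86 = 0.085544
  lubricant degradation: 0.333 × 0.91 × 0.83 = 0.25151
The unnormalized weights sum to 0.37594.
P(cavitation | evidence) ≈ 0.00144 / 0.37594 ≈ 0.004
P(impeller damage | evidence) ≈ 0.03744 / 0.37594 ≈ 0.100
P(rotor imbalance | evidence) ≈ 0.085544 / 0.37594 ≈ 0.228
P(lubricant degradation | evidence) ≈ 0.25151 / 0.37594 ≈ 0.669
The largest is 0.669, so lubricant degradation is most probable.

lubricant degradation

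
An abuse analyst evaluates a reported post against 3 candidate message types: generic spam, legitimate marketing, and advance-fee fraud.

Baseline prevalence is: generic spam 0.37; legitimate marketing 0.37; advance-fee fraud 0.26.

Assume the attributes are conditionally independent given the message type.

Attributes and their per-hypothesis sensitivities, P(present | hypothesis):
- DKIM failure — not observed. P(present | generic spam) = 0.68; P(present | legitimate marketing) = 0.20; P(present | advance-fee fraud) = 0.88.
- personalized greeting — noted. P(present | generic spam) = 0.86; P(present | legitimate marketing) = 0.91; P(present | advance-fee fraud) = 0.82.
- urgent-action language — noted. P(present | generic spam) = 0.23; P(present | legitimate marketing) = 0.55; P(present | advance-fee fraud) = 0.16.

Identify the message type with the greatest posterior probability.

By Bayes' rule with conditional independence, the unnormalized weight for each hypothesis is prior × ∏ likelihoods (using 1 − P(present | H) for each absent attribute):
  generic spam: 0.37 × (1 − 0.68) × 0.86 × 0.23 = 0.02342
  legitimate marketing: 0.37 × (1 − 0.20) × 0.91 × 0.55 = 0.14815
  advance-fee fraud: 0.26 × (1 − 0.88) × 0.82 × 0.16 = 0.0040934
Marginal likelihood of the evidence = 0.17566.
P(generic spam | evidence) ≈ 0.02342 / 0.17566 ≈ 0.133
P(legitimate marketing | evidence) ≈ 0.14815 / 0.17566 ≈ 0.843
P(advance-fee fraud | evidence) ≈ 0.0040934 / 0.17566 ≈ 0.023
The largest is 0.843, so legitimate marketing is most probable.

legitimate marketing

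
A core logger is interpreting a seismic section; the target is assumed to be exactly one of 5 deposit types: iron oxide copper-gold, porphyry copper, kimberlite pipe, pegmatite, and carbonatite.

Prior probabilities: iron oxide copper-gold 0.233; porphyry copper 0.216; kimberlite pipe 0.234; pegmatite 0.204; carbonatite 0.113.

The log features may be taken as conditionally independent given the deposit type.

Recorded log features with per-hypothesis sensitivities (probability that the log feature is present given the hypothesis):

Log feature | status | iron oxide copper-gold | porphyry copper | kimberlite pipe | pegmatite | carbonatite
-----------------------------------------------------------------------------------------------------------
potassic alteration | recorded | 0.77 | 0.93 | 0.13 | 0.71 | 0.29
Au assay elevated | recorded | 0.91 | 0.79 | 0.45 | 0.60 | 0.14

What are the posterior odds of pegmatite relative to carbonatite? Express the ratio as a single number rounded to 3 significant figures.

18.9

The normalizing constant cancels in an odds ratio, so compute prior × likelihood for the two hypotheses only:
  pegmatite: 0.204 × 0.71 × 0.60 = 0.086904
  carbonatite: 0.113 × 0.29 × 0.14 = 0.0045878
Odds(pegmatite : carbonatite) = 0.086904 / 0.0045878 ≈ 18.9.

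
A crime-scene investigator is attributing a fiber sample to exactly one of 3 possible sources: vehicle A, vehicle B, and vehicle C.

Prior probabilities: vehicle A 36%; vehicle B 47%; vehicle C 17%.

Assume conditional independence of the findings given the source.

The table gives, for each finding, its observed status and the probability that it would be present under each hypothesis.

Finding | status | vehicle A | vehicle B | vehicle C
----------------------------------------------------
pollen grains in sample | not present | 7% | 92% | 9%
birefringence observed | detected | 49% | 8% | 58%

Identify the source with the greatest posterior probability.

vehicle A

Multiply each prior by the joint likelihood of the evidence pattern (using 1 − P(present | H) for each absent finding):
  vehicle A: 0.36 × (1 − 0.07) × 0.49 = 0.16405
  vehicle B: 0.47 × (1 − 0.92) × 0.08 = 0.003008
  vehicle C: 0.17 × (1 − 0.09) × 0.58 = 0.089726
Normalizing constant Z = 0.16405 + 0.003008 + 0.089726 = 0.25679.
P(vehicle A | evidence) ≈ 0.16405 / 0.25679 ≈ 0.639
P(vehicle B | evidence) ≈ 0.003008 / 0.25679 ≈ 0.012
P(vehicle C | evidence) ≈ 0.089726 / 0.25679 ≈ 0.349
The largest is 0.639, so vehicle A is most probable.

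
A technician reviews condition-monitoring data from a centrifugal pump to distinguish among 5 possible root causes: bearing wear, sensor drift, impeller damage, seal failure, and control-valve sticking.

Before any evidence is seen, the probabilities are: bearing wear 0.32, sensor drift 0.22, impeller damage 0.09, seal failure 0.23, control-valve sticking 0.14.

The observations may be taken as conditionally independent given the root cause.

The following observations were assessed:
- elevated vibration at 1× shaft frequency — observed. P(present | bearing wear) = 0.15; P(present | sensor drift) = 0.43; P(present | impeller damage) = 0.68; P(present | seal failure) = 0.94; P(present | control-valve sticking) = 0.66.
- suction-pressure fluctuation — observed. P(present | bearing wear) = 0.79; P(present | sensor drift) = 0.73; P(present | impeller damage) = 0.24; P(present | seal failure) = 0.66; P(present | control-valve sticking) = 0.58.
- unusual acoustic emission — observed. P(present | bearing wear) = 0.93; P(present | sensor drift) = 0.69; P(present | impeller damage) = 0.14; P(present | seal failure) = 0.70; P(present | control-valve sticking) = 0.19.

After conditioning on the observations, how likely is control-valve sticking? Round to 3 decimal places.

0.052

By Bayes' rule with conditional independence, the unnormalized weight for each hypothesis is prior × ∏ likelihoods:
  bearing wear: 0.32 × 0.15 × 0.79 × 0.93 = 0.035266
  sensor drift: 0.22 × 0.43 × 0.73 × 0.69 = 0.04765
  impeller damage: 0.09 × 0.68 × 0.24 × 0.14 = 0.0020563
  seal failure: 0.23 × 0.94 × 0.66 × 0.70 = 0.099884
  control-valve sticking: 0.14 × 0.66 × 0.58 × 0.19 = 0.010182
The unnormalized weights sum to 0.19504.
P(control-valve sticking | evidence) = 0.010182 / 0.19504 ≈ 0.052.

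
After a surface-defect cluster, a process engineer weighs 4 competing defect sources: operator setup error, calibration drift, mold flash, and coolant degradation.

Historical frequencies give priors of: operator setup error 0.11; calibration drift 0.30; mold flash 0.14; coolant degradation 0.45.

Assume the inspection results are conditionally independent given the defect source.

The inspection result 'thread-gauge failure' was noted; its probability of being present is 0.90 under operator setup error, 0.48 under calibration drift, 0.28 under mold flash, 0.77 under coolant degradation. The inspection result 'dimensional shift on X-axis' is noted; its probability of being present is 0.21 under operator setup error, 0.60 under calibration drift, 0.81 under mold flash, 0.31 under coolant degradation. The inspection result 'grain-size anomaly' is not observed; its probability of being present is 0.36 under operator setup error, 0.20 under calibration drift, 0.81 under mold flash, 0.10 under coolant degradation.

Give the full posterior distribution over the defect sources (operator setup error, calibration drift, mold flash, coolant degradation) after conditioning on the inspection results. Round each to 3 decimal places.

0.072, 0.373, 0.033, 0.522

By Bayes' rule with conditional independence, the unnormalized weight for each hypothesis is prior × ∏ likelihoods (using 1 − P(present | H) for each absent inspection result):
  operator setup error: 0.11 × 0.90 × 0.21 × (1 − 0.36) = 0.013306
  calibration drift: 0.30 × 0.48 × 0.60 × (1 − 0.20) = 0.06912
  mold flash: 0.14 × 0.28 × 0.81 × (1 − 0.81) = 0.0060329
  coolant degradation: 0.45 × 0.77 × 0.31 × (1 − 0.10) = 0.096674
Marginal likelihood of the evidence = 0.18513.
P(operator setup error | evidence) = 0.013306 / 0.18513 ≈ 0.072
P(calibration drift | evidence) = 0.06912 / 0.18513 ≈ 0.373
P(mold flash | evidence) = 0.0060329 / 0.18513 ≈ 0.033
P(coolant degradation | evidence) = 0.096674 / 0.18513 ≈ 0.522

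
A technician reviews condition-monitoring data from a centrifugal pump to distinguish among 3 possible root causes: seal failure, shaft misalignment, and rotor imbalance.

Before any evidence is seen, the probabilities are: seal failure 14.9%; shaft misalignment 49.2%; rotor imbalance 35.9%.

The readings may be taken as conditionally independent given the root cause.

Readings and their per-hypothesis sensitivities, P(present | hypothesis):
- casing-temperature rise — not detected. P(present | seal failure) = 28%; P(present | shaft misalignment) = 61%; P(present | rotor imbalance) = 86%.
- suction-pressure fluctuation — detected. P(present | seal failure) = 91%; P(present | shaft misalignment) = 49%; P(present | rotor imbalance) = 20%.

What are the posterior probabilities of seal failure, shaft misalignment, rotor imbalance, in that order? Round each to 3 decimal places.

0.484, 0.466, 0.050

For each hypothesis, the unnormalized posterior weight is prior × product of the reading likelihoods (using 1 − P(present | H) for each absent reading):
  seal failure: 0.149 × (1 − 0.28) × 0.91 = 0.097625
  shaft misalignment: 0.492 × (1 − 0.61) × 0.49 = 0.094021
  rotor imbalance: 0.359 × (1 − 0.86) × 0.20 = 0.010052
Marginal likelihood of the evidence = 0.2017.
P(seal failure | evidence) = 0.097625 / 0.2017 ≈ 0.484
P(shaft misalignment | evidence) = 0.094021 / 0.2017 ≈ 0.466
P(rotor imbalance | evidence) = 0.010052 / 0.2017 ≈ 0.050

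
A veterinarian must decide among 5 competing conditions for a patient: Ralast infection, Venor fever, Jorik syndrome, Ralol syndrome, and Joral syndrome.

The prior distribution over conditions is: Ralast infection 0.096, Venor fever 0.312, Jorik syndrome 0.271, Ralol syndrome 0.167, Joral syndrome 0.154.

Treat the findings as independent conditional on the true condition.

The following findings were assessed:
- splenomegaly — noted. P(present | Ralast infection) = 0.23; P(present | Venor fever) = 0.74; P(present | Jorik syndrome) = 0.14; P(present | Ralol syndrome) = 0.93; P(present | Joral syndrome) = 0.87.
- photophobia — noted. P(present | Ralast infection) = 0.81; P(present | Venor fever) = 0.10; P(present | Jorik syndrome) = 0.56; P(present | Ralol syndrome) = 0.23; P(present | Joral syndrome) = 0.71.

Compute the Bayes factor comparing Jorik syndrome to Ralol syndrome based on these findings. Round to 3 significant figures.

Take the product of per-finding likelihoods under each hypothesis, then divide.
  Jorik syndrome: 0.14 × 0.56 = 0.0784
  Ralol syndrome: 0.93 × 0.23 = 0.2139
Bayes factor = 0.0784 / 0.2139 ≈ 0.367

0.367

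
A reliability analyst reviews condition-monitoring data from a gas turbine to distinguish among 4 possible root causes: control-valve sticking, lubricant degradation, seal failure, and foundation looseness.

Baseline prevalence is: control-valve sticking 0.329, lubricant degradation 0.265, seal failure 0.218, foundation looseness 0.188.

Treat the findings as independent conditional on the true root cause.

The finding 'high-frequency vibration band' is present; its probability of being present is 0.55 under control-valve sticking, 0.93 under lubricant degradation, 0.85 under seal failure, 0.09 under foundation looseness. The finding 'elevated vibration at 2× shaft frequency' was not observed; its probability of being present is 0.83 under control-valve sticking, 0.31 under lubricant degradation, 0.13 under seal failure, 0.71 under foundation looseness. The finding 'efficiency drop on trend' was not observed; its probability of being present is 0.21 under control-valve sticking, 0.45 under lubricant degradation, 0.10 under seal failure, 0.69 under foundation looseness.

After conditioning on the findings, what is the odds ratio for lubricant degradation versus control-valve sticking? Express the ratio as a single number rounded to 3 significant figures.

3.85

Posterior odds equal prior odds times the likelihood ratio; only the two competing hypotheses matter (using 1 − P(present | H) for each absent finding).
  lubricant degradation: 0.265 × 0.93 × (1 − 0.31) × (1 − 0.45) = 0.093528
  control-valve sticking: 0.329 × 0.55 × (1 − 0.83) × (1 − 0.21) = 0.024302
Posterior odds = 0.093528 / 0.024302 ≈ 3.85.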